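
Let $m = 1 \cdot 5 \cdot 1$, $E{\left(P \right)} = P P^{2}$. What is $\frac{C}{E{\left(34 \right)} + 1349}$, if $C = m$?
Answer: $\frac{5}{40653} \approx 0.00012299$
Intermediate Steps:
$E{\left(P \right)} = P^{3}$
$m = 5$ ($m = 5 \cdot 1 = 5$)
$C = 5$
$\frac{C}{E{\left(34 \right)} + 1349} = \frac{1}{34^{3} + 1349} \cdot 5 = \frac{1}{39304 + 1349} \cdot 5 = \frac{1}{40653} \cdot 5 = \frac{5}{40653}$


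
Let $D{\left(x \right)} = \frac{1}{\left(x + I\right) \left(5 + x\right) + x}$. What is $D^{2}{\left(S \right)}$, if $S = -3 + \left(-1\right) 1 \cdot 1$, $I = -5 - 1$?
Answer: $\frac{1}{196} \approx 0.005102$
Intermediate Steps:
$I = -6$
$S = -4$ ($S = -3 - 1 = -4$)
$D{\left(x \right)} = \frac{1}{x + \left(-6 + x\right) \left(5 + x\right)}$ ($D{\left(x \right)} = \frac{1}{\left(x - 6\right) \left(5 + x\right) + x} = \frac{1}{\left(-6 + x\right) \left(5 + x\right) + x} = \frac{1}{x + \left(-6 + x\right) \left(5 + x\right)}$)
$D^{2}{\left(S \right)} = \left(\frac{1}{-30 + \left(-4\right)^{2}}\right)^{2} = \left(\frac{1}{-30 + 16}\right)^{2} = \left(\frac{1}{-14}\right)^{2} = \left(- \frac{1}{14}\right)^{2} = \frac{1}{196}$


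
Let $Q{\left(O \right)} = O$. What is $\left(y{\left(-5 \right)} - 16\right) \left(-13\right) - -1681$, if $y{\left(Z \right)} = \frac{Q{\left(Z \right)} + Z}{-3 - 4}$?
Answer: $\frac{13093}{7} \approx 1870.4$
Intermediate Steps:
$y{\left(Z \right)} = - \frac{2 Z}{7}$ ($y{\left(Z \right)} = \frac{Z + Z}{-3 - 4} = \frac{2 Z}{-7} = 2 Z \left(- \frac{1}{7}\right) = - \frac{2 Z}{7}$)
$\left(y{\left(-5 \right)} - 16\right) \left(-13\right) - -1681 = \left(\left(- \frac{2}{7}\right) \left(-5\right) - 16\right) \left(-13\right) - -1681 = \left(\frac{10}{7} - 16\right) \left(-13\right) + 1681 = \left(- \frac{102}{7}\right) \left(-13\right) + 1681 = \frac{1326}{7} + 1681 = \frac{13093}{7}$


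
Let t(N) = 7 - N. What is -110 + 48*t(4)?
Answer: 34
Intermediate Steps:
-110 + 48*t(4) = -110 + 48*(7 - 1*4) = -110 + 48*(7 - 4) = -110 + 48*3 = -110 + 144 = 34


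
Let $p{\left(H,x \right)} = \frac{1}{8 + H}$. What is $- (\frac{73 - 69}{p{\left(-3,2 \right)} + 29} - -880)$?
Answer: $- \frac{64250}{73} \approx -880.14$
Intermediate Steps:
$- (\frac{73 - 69}{p{\left(-3,2 \right)} + 29} - -880) = - (\frac{73 - 69}{\frac{1}{8 - 3} + 29} - -880) = - (\frac{4}{\frac{1}{5} + 29} + 880) = - (\frac{4}{\frac{146}{5}} + 880) = - (4 \cdot \frac{5}{146} + 880) = - (\frac{10}{73} + 880) = \left(-1\right) \frac{64250}{73} = - \frac{64250}{73}$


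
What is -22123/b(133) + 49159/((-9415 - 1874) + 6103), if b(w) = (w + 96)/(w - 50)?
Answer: -9533837285/1187594 ≈ -8027.9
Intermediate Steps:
b(w) = (96 + w)/(-50 + w)
-22123/b(133) + 49159/((-9415 - 1874) + 6103) = -22123*(-50 + 133)/(96 + 133) + 49159/((-9415 - 1874) + 6103) = -22123/(229/83) + 49159/(-11289 + 6103) = -22123/((1/83)*229) + 49159/(-5186) = -22123/229/83 + 49159*(-1/5186) = -22123*83/229 - 49159/5186 = -1836209/229 - 49159/5186 = -9533837285/1187594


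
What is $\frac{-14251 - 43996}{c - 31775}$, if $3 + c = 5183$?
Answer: $\frac{58247}{26595} \approx 2.1901$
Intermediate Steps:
$c = 5180$ ($c = -3 + 5183 = 5180$)
$\frac{-14251 - 43996}{c - 31775} = \frac{-14251 - 43996}{5180 - 31775} = - \frac{58247}{-26595} = \left(-58247\right) \left(- \frac{1}{26595}\right) = \frac{58247}{26595}$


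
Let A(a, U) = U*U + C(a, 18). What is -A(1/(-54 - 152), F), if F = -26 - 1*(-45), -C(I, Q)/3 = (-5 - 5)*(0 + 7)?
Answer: -571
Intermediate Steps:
C(I, Q) = 210 (C(I, Q) = -3*(-5 - 5)*(0 + 7) = -(-30)*7 = -3*(-70) = 210)
F = 19 (F = -26 + 45 = 19)
A(a, U) = 210 + U² (A(a, U) = U*U + 210 = U² + 210 = 210 + U²)
-A(1/(-54 - 152), F) = -(210 + 19²) = -(210 + 361) = -1*571 = -571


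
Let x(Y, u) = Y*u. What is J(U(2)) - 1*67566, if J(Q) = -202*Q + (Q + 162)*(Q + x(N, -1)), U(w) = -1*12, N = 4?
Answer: -67542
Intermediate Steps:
U(w) = -12
J(Q) = -202*Q + (-4 + Q)*(162 + Q) (J(Q) = -202*Q + (Q + 162)*(Q + 4*(-1)) = -202*Q + (162 + Q)*(Q - 4) = -202*Q + (162 + Q)*(-4 + Q) = -202*Q + (-4 + Q)*(162 + Q))
J(U(2)) - 1*67566 = (-648 + (-12)² - 44*(-12)) - 1*67566 = (-648 + 144 + 528) - 67566 = 24 - 67566 = -67542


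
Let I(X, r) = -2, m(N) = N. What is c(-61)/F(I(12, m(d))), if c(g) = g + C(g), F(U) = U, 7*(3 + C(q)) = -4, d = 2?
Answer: 226/7 ≈ 32.286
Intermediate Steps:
C(q) = -25/7 (C(q) = -3 + (⅐)*(-4) = -3 - 4/7 = -25/7)
c(g) = -25/7 + g (c(g) = g - 25/7 = -25/7 + g)
c(-61)/F(I(12, m(d))) = (-25/7 - 61)/(-2) = -452/7*(-½) = 226/7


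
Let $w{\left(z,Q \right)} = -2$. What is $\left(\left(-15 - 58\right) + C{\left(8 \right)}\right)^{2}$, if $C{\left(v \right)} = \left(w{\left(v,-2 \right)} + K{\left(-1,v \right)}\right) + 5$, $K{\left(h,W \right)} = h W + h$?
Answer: $6241$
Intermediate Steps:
$K{\left(h,W \right)} = h + W h$ ($K{\left(h,W \right)} = W h + h = h + W h$)
$C{\left(v \right)} = 2 - v$ ($C{\left(v \right)} = \left(-2 - \left(1 + v\right)\right) + 5 = \left(-3 - v\right) + 5 = 2 - v$)
$\left(\left(-15 - 58\right) + C{\left(8 \right)}\right)^{2} = \left(\left(-15 - 58\right) + \left(2 - 8\right)\right)^{2} = \left(-73 - 6\right)^{2} = \left(-79\right)^{2} = 6241$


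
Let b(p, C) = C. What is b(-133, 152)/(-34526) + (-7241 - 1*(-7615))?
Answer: 6456286/17263 ≈ 374.00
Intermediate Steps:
b(-133, 152)/(-34526) + (-7241 - 1*(-7615)) = 152/(-34526) + (-7241 - 1*(-7615)) = 152*(-1/34526) + (-7241 + 7615) = -76/17263 + 374 = 6456286/17263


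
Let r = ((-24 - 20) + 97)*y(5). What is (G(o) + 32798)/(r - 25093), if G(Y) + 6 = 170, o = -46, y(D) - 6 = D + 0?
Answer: -16481/12255 ≈ -1.3448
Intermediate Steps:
y(D) = 6 + D (y(D) = 6 + (D + 0) = 6 + D)
G(Y) = 164 (G(Y) = -6 + 170 = 164)
r = 583 (r = ((-24 - 20) + 97)*(6 + 5) = (-44 + 97)*11 = 53*11 = 583)
(G(o) + 32798)/(r - 25093) = (164 + 32798)/(583 - 25093) = 32962/(-24510) = 32962*(-1/24510) = -16481/12255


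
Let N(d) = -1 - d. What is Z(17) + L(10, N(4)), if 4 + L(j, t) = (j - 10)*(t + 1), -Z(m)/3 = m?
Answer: -55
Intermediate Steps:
Z(m) = -3*m
L(j, t) = -4 + (1 + t)*(-10 + j) (L(j, t) = -4 + (j - 10)*(t + 1) = -4 + (-10 + j)*(1 + t) = -4 + (1 + t)*(-10 + j))
Z(17) + L(10, N(4)) = -3*17 + (-14 + 10 - 10*(-1 - 1*4) + 10*(-1 - 1*4)) = -51 + (-14 + 10 - 10*(-1 - 4) + 10*(-1 - 4)) = -51 + (-14 + 10 - 10*(-5) + 10*(-5)) = -51 + (-14 + 10 + 50 - 50) = -51 - 4 = -55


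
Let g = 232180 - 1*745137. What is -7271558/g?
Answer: 7271558/512957 ≈ 14.176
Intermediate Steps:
g = -512957 (g = 232180 - 745137 = -512957)
-7271558/g = -7271558/(-512957) = -7271558*(-1/512957) = 7271558/512957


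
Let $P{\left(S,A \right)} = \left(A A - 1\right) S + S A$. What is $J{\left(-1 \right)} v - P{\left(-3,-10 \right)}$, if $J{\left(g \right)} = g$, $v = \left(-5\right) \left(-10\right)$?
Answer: $217$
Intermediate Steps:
$v = 50$
$P{\left(S,A \right)} = A S + S \left(-1 + A^{2}\right)$ ($P{\left(S,A \right)} = \left(A^{2} - 1\right) S + A S = \left(-1 + A^{2}\right) S + A S = S \left(-1 + A^{2}\right) + A S = A S + S \left(-1 + A^{2}\right)$)
$J{\left(-1 \right)} v - P{\left(-3,-10 \right)} = \left(-1\right) 50 - - 3 \left(-1 - 10 + \left(-10\right)^{2}\right) = -50 - - 3 \left(-1 - 10 + 100\right) = -50 - \left(-3\right) 89 = -50 - -267 = -50 + 267 = 217$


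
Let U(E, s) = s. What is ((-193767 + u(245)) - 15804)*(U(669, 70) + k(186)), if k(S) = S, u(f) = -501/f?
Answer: -13144421376/245 ≈ -5.3651e+7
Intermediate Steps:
((-193767 + u(245)) - 15804)*(U(669, 70) + k(186)) = ((-193767 - 501/245) - 15804)*(70 + 186) = ((-193767 - 501*1/245) - 15804)*256 = ((-193767 - 501/245) - 15804)*256 = (-47473416/245 - 15804)*256 = -51345396/245*256 = -13144421376/245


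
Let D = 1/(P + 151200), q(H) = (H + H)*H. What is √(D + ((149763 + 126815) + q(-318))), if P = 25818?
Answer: √15004190988588642/177018 ≈ 691.97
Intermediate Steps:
q(H) = 2*H² (q(H) = (2*H)*H = 2*H²)
D = 1/177018 (D = 1/(25818 + 151200) = 1/177018 ≈ 5.6491e-6)
√(D + ((149763 + 126815) + q(-318))) = √(1/177018 + ((149763 + 126815) + 2*(-318)²)) = √(1/177018 + (276578 + 2*101124)) = √(1/177018 + (276578 + 202248)) = √(1/177018 + 478826) = √(84760820869/177018) = √15004190988588642/177018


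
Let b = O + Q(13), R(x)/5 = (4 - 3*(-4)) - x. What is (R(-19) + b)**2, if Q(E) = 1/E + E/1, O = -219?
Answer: 161604/169 ≈ 956.24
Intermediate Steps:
R(x) = 80 - 5*x (R(x) = 5*((4 - 3*(-4)) - x) = 5*((4 + 12) - x) = 5*(16 - x) = 80 - 5*x)
Q(E) = E + 1/E (Q(E) = 1/E + E*1 = 1/E + E = E + 1/E)
b = -2677/13 (b = -219 + (13 + 1/13) = -219 + 170/13 = -2677/13 ≈ -205.92)
(R(-19) + b)**2 = ((80 - 5*(-19)) - 2677/13)**2 = ((80 + 95) - 2677/13)**2 = (175 - 2677/13)**2 = (-402/13)**2 = 161604/169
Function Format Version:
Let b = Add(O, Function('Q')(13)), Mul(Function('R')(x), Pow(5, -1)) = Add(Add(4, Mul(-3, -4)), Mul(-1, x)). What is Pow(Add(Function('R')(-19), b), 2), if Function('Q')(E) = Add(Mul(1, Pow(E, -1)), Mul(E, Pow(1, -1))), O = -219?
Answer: Rational(161604, 169) ≈ 956.24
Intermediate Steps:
Function('R')(x) = Add(80, Mul(-5, x)) (Function('R')(x) = Mul(5, Add(Add(4, Mul(-3, -4)), Mul(-1, x))) = Mul(5, Add(Add(4, 12), Mul(-1, x))) = Mul(5, Add(16, Mul(-1, x))) = Add(80, Mul(-5, x)))
Function('Q')(E) = Add(E, Pow(E, -1)) (Function('Q')(E) = Add(Pow(E, -1), Mul(E, 1)) = Add(Pow(E, -1), E) = Add(E, Pow(E, -1)))
b = Rational(-2677, 13) (b = Add(-219, Add(13, Pow(13, -1))) = Add(-219, Add(13, Rational(1, 13))) = Add(-219, Rational(170, 13)) = Rational(-2677, 13) ≈ -205.92)
Pow(Add(Function('R')(-19), b), 2) = Pow(Add(Add(80, Mul(-5, -19)), Rational(-2677, 13)), 2) = Pow(Add(Add(80, 95), Rational(-2677, 13)), 2) = Pow(Add(175, Rational(-2677, 13)), 2) = Pow(Rational(-402, 13), 2) = Rational(161604, 169)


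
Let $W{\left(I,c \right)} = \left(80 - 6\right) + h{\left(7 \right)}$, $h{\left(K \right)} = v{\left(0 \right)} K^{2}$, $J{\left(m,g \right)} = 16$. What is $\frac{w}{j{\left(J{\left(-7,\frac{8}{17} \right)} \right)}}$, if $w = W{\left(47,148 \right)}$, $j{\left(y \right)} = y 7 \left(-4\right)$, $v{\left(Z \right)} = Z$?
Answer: $- \frac{37}{224} \approx -0.16518$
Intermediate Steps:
$j{\left(y \right)} = - 28 y$ ($j{\left(y \right)} = 7 y \left(-4\right) = - 28 y$)
$h{\left(K \right)} = 0$ ($h{\left(K \right)} = 0 K^{2} = 0$)
$W{\left(I,c \right)} = 74$ ($W{\left(I,c \right)} = \left(80 - 6\right) + 0 = 74 + 0 = 74$)
$w = 74$
$\frac{w}{j{\left(J{\left(-7,\frac{8}{17} \right)} \right)}} = \frac{74}{\left(-28\right) 16} = \frac{74}{-448} = 74 \left(- \frac{1}{448}\right) = - \frac{37}{224}$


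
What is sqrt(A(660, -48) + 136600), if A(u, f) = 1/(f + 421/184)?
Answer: 4*sqrt(603984666311)/8411 ≈ 369.59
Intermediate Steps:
A(u, f) = 1/(421/184 + f) (A(u, f) = 1/(f + 421*(1/184)) = 1/(f + 421/184) = 1/(421/184 + f))
sqrt(A(660, -48) + 136600) = sqrt(184/(421 + 184*(-48)) + 136600) = sqrt(184/(421 - 8832) + 136600) = sqrt(184/(-8411) + 136600) = sqrt(184*(-1/8411) + 136600) = sqrt(-184/8411 + 136600) = sqrt(1148942416/8411) = 4*sqrt(603984666311)/8411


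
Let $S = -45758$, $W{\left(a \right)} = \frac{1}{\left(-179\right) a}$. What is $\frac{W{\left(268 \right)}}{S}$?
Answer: $\frac{1}{2195102776} \approx 4.5556 \cdot 10^{-10}$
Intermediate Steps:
$W{\left(a \right)} = - \frac{1}{179 a}$
$\frac{W{\left(268 \right)}}{S} = \frac{\left(- \frac{1}{179}\right) \frac{1}{268}}{-45758} = \left(- \frac{1}{179}\right) \frac{1}{268} \left(- \frac{1}{45758}\right) = \left(- \frac{1}{47972}\right) \left(- \frac{1}{45758}\right) = \frac{1}{2195102776}$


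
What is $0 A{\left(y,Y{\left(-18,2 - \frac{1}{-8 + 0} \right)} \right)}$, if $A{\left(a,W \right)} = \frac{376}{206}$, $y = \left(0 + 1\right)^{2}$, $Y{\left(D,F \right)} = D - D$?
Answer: $0$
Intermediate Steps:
$Y{\left(D,F \right)} = 0$
$y = 1$ ($y = 1^{2} = 1$)
$A{\left(a,W \right)} = \frac{188}{103}$ ($A{\left(a,W \right)} = 376 \cdot \frac{1}{206} = \frac{188}{103}$)
$0 A{\left(y,Y{\left(-18,2 - \frac{1}{-8 + 0} \right)} \right)} = 0 \cdot \frac{188}{103} = 0$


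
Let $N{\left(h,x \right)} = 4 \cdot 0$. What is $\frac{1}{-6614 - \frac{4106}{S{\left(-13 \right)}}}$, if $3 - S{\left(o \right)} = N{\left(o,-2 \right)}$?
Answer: $- \frac{3}{23948} \approx -0.00012527$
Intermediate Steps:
$N{\left(h,x \right)} = 0$
$S{\left(o \right)} = 3$ ($S{\left(o \right)} = 3 - 0 = 3 + 0 = 3$)
$\frac{1}{-6614 - \frac{4106}{S{\left(-13 \right)}}} = \frac{1}{-6614 - \frac{4106}{3}} = \frac{1}{- \frac{23948}{3}} = - \frac{3}{23948}$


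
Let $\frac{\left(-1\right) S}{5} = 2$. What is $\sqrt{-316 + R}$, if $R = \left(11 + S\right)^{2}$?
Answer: $3 i \sqrt{35} \approx 17.748 i$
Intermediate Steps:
$S = -10$ ($S = \left(-5\right) 2 = -10$)
$R = 1$ ($R = \left(11 - 10\right)^{2} = 1^{2} = 1$)
$\sqrt{-316 + R} = \sqrt{-316 + 1} = \sqrt{-315} = 3 i \sqrt{35}$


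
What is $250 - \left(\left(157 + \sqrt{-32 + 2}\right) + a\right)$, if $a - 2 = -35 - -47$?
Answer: $79 - i \sqrt{30} \approx 79.0 - 5.4772 i$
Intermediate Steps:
$a = 14$ ($a = 2 - -12 = 2 + \left(-35 + 47\right) = 2 + 12 = 14$)
$250 - \left(\left(157 + \sqrt{-32 + 2}\right) + a\right) = 250 - \left(\left(157 + \sqrt{-32 + 2}\right) + 14\right) = 250 - \left(\left(157 + \sqrt{-30}\right) + 14\right) = 250 - \left(\left(157 + i \sqrt{30}\right) + 14\right) = 250 - \left(171 + i \sqrt{30}\right) = 79 - i \sqrt{30}$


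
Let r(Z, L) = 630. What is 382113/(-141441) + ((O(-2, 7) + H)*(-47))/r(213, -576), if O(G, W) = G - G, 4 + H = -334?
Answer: 334366756/14851305 ≈ 22.514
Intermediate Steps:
H = -338 (H = -4 - 334 = -338)
O(G, W) = 0
382113/(-141441) + ((O(-2, 7) + H)*(-47))/r(213, -576) = 382113/(-141441) + ((0 - 338)*(-47))/630 = 382113*(-1/141441) - 338*(-47)*(1/630) = -127371/47147 + 15886*(1/630) = -127371/47147 + 7943/315 = 334366756/14851305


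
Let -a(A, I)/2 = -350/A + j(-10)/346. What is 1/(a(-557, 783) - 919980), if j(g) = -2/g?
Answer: -481805/443251569957 ≈ -1.0870e-6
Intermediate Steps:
a(A, I) = -1/865 + 700/A (a(A, I) = -2*(-350/A - 2/(-10)/346) = -2*(-350/A - 2*(-⅒)*(1/346)) = -2*(-350/A + (⅕)*(1/346)) = -2*(-350/A + 1/1730) = -2*(1/1730 - 350/A) = -1/865 + 700/A)
1/(a(-557, 783) - 919980) = 1/((1/865)*(605500 - 1*(-557))/(-557) - 919980) = 1/((1/865)*(-1/557)*(605500 + 557) - 919980) = 1/((1/865)*(-1/557)*606057 - 919980) = 1/(-606057/481805 - 919980) = 1/(-443251569957/481805) = -481805/443251569957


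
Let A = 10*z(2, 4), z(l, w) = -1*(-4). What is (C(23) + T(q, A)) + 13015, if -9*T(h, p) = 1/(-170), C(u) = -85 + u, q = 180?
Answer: 19818091/1530 ≈ 12953.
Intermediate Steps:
z(l, w) = 4
A = 40 (A = 10*4 = 40)
T(h, p) = 1/1530 (T(h, p) = -⅑/(-170) = -⅑*(-1/170) = 1/1530)
(C(23) + T(q, A)) + 13015 = ((-85 + 23) + 1/1530) + 13015 = (-62 + 1/1530) + 13015 = -94859/1530 + 13015 = 19818091/1530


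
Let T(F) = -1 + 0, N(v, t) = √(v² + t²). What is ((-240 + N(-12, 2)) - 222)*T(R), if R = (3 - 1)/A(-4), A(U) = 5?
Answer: 462 - 2*√37 ≈ 449.83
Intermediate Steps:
N(v, t) = √(t² + v²)
R = ⅖ (R = (3 - 1)/5 = 2*(⅕) = ⅖ ≈ 0.40000)
T(F) = -1
((-240 + N(-12, 2)) - 222)*T(R) = ((-240 + √(2² + (-12)²)) - 222)*(-1) = ((-240 + √(4 + 144)) - 222)*(-1) = ((-240 + √148) - 222)*(-1) = ((-240 + 2*√37) - 222)*(-1) = (-462 + 2*√37)*(-1) = 462 - 2*√37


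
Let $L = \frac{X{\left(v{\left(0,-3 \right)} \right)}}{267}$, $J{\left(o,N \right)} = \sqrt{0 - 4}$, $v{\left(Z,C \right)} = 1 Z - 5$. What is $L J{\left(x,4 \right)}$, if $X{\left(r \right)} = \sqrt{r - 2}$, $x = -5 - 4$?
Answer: $- \frac{2 \sqrt{7}}{267} \approx -0.019818$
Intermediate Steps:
$x = -9$ ($x = -5 - 4 = -9$)
$v{\left(Z,C \right)} = -5 + Z$ ($v{\left(Z,C \right)} = Z - 5 = -5 + Z$)
$J{\left(o,N \right)} = 2 i$ ($J{\left(o,N \right)} = \sqrt{-4} = 2 i$)
$X{\left(r \right)} = \sqrt{-2 + r}$
$L = \frac{i \sqrt{7}}{267}$ ($L = \frac{\sqrt{-2 + \left(-5 + 0\right)}}{267} = \sqrt{-2 - 5} \cdot \frac{1}{267} = \sqrt{-7} \cdot \frac{1}{267} = i \sqrt{7} \cdot \frac{1}{267} = \frac{i \sqrt{7}}{267} \approx 0.0099092 i$)
$L J{\left(x,4 \right)} = \frac{i \sqrt{7}}{267} \cdot 2 i = - \frac{2 \sqrt{7}}{267}$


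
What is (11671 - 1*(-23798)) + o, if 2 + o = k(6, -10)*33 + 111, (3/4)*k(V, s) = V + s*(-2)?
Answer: 36722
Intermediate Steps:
k(V, s) = -8*s/3 + 4*V/3 (k(V, s) = 4*(V + s*(-2))/3 = 4*(V - 2*s)/3 = -8*s/3 + 4*V/3)
o = 1253 (o = -2 + ((-8/3*(-10) + (4/3)*6)*33 + 111) = -2 + ((80/3 + 8)*33 + 111) = -2 + ((104/3)*33 + 111) = -2 + (1144 + 111) = -2 + 1255 = 1253)
(11671 - 1*(-23798)) + o = (11671 - 1*(-23798)) + 1253 = (11671 + 23798) + 1253 = 35469 + 1253 = 36722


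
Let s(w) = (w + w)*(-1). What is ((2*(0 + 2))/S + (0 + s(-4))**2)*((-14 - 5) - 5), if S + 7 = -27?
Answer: -26064/17 ≈ -1533.2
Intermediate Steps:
S = -34 (S = -7 - 27 = -34)
s(w) = -2*w (s(w) = (2*w)*(-1) = -2*w)
((2*(0 + 2))/S + (0 + s(-4))**2)*((-14 - 5) - 5) = ((2*(0 + 2))/(-34) + (0 - 2*(-4))**2)*((-14 - 5) - 5) = ((2*2)*(-1/34) + (0 + 8)**2)*(-19 - 5) = (4*(-1/34) + 8**2)*(-24) = (-2/17 + 64)*(-24) = (1086/17)*(-24) = -26064/17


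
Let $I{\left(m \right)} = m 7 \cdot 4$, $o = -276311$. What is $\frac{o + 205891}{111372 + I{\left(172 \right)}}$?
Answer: $- \frac{17605}{29047} \approx -0.60609$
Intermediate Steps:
$I{\left(m \right)} = 28 m$ ($I{\left(m \right)} = 7 m 4 = 28 m$)
$\frac{o + 205891}{111372 + I{\left(172 \right)}} = \frac{-276311 + 205891}{111372 + 28 \cdot 172} = - \frac{70420}{111372 + 4816} = - \frac{70420}{116188} = \left(-70420\right) \frac{1}{116188} = - \frac{17605}{29047}$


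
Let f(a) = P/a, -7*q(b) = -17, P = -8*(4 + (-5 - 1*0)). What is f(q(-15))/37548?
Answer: 2/22797 ≈ 8.7731e-5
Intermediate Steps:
P = 8 (P = -8*(4 + (-5 + 0)) = -8*(4 - 5) = -8*(-1) = 8)
q(b) = 17/7 (q(b) = -⅐*(-17) = 17/7)
f(a) = 8/a
f(q(-15))/37548 = (8/(17/7))/37548 = (8*(7/17))*(1/37548) = (56/17)*(1/37548) = 2/22797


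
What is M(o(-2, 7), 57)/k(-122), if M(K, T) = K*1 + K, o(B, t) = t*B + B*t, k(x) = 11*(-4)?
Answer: 14/11 ≈ 1.2727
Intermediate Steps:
k(x) = -44
o(B, t) = 2*B*t (o(B, t) = B*t + B*t = 2*B*t)
M(K, T) = 2*K (M(K, T) = K + K = 2*K)
M(o(-2, 7), 57)/k(-122) = (2*(2*(-2)*7))/(-44) = (2*(-28))*(-1/44) = -56*(-1/44) = 14/11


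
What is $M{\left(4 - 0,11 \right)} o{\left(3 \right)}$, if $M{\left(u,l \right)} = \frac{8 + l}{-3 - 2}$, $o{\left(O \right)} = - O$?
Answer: $\frac{57}{5} \approx 11.4$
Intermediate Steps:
$M{\left(u,l \right)} = - \frac{8}{5} - \frac{l}{5}$ ($M{\left(u,l \right)} = \frac{8 + l}{-5} = \left(8 + l\right) \left(- \frac{1}{5}\right) = - \frac{8}{5} - \frac{l}{5}$)
$M{\left(4 - 0,11 \right)} o{\left(3 \right)} = \left(- \frac{8}{5} - \frac{11}{5}\right) \left(\left(-1\right) 3\right) = \left(- \frac{8}{5} - \frac{11}{5}\right) \left(-3\right) = \left(- \frac{19}{5}\right) \left(-3\right) = \frac{57}{5}$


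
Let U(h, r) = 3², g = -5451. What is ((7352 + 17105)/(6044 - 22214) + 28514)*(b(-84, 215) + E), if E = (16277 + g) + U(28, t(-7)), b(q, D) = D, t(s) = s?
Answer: 509456849915/1617 ≈ 3.1506e+8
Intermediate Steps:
U(h, r) = 9
E = 10835 (E = (16277 - 5451) + 9 = 10826 + 9 = 10835)
((7352 + 17105)/(6044 - 22214) + 28514)*(b(-84, 215) + E) = ((7352 + 17105)/(6044 - 22214) + 28514)*(215 + 10835) = (24457/(-16170) + 28514)*11050 = (24457*(-1/16170) + 28514)*11050 = (-24457/16170 + 28514)*11050 = (461046923/16170)*11050 = 509456849915/1617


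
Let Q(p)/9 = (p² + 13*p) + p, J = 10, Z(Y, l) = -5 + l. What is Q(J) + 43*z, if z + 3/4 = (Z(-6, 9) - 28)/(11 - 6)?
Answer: 38427/20 ≈ 1921.3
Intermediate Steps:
Q(p) = 9*p² + 126*p (Q(p) = 9*((p² + 13*p) + p) = 9*(p² + 14*p) = 9*p² + 126*p)
z = -111/20 (z = -¾ + ((-5 + 9) - 28)/(11 - 6) = -¾ + (4 - 28)/5 = -¾ - 24*⅕ = -¾ - 24/5 = -111/20 ≈ -5.5500)
Q(J) + 43*z = 9*10*(14 + 10) + 43*(-111/20) = 9*10*24 - 4773/20 = 2160 - 4773/20 = 38427/20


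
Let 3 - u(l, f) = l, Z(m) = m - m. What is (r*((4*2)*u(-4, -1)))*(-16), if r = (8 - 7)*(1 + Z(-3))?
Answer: -896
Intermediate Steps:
Z(m) = 0
u(l, f) = 3 - l
r = 1 (r = (8 - 7)*(1 + 0) = 1*1 = 1)
(r*((4*2)*u(-4, -1)))*(-16) = (1*((4*2)*(3 - 1*(-4))))*(-16) = (1*(8*(3 + 4)))*(-16) = (1*(8*7))*(-16) = (1*56)*(-16) = 56*(-16) = -896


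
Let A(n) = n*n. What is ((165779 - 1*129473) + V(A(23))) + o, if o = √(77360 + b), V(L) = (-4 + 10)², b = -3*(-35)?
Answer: 36342 + √77465 ≈ 36620.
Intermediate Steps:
A(n) = n²
b = 105
V(L) = 36 (V(L) = 6² = 36)
o = √77465 (o = √(77360 + 105) = √77465 ≈ 278.33)
((165779 - 1*129473) + V(A(23))) + o = ((165779 - 1*129473) + 36) + √77465 = ((165779 - 129473) + 36) + √77465 = (36306 + 36) + √77465 = 36342 + √77465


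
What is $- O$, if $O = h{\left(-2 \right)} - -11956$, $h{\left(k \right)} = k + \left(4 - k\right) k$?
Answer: $-11942$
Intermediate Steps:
$h{\left(k \right)} = k + k \left(4 - k\right)$
$O = 11942$ ($O = - 2 \left(5 - -2\right) - -11956 = - 2 \left(5 + 2\right) + 11956 = \left(-2\right) 7 + 11956 = -14 + 11956 = 11942$)
$- O = \left(-1\right) 11942 = -11942$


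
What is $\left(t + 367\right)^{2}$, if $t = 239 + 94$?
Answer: $490000$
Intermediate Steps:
$t = 333$
$\left(t + 367\right)^{2} = \left(333 + 367\right)^{2} = 700^{2} = 490000$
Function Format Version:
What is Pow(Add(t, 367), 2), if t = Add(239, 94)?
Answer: 490000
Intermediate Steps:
t = 333
Pow(Add(t, 367), 2) = Pow(Add(333, 367), 2) = Pow(700, 2) = 490000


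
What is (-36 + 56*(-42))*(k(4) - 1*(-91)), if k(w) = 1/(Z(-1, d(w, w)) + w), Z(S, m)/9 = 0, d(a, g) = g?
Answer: -217905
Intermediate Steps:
Z(S, m) = 0 (Z(S, m) = 9*0 = 0)
k(w) = 1/w (k(w) = 1/(0 + w) = 1/w)
(-36 + 56*(-42))*(k(4) - 1*(-91)) = (-36 + 56*(-42))*(1/4 - 1*(-91)) = (-36 - 2352)*(¼ + 91) = -2388*365/4 = -217905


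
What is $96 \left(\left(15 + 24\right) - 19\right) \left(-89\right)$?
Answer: $-170880$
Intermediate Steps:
$96 \left(\left(15 + 24\right) - 19\right) \left(-89\right) = 96 \left(39 - 19\right) \left(-89\right) = 96 \cdot 20 \left(-89\right) = 1920 \left(-89\right) = -170880$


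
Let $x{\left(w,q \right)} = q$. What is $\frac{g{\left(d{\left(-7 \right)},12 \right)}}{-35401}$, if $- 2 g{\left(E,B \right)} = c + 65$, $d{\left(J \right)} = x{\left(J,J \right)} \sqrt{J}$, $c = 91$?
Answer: $\frac{78}{35401} \approx 0.0022033$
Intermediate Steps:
$d{\left(J \right)} = J^{\frac{3}{2}}$ ($d{\left(J \right)} = J \sqrt{J} = J^{\frac{3}{2}}$)
$g{\left(E,B \right)} = -78$ ($g{\left(E,B \right)} = - \frac{91 + 65}{2} = \left(- \frac{1}{2}\right) 156 = -78$)
$\frac{g{\left(d{\left(-7 \right)},12 \right)}}{-35401} = - \frac{78}{-35401} = \left(-78\right) \left(- \frac{1}{35401}\right) = \frac{78}{35401}$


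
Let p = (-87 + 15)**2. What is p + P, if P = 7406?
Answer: 12590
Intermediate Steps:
p = 5184 (p = (-72)**2 = 5184)
p + P = 5184 + 7406 = 12590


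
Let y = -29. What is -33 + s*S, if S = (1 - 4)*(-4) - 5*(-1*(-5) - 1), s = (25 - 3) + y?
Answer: 23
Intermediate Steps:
s = -7 (s = (25 - 3) - 29 = 22 - 29 = -7)
S = -8 (S = -3*(-4) - 5*(5 - 1) = 12 - 5*4 = 12 - 20 = -8)
-33 + s*S = -33 - 7*(-8) = -33 + 56 = 23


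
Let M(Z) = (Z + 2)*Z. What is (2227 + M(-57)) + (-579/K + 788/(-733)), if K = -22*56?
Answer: 4841639863/903056 ≈ 5361.4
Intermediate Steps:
M(Z) = Z*(2 + Z) (M(Z) = (2 + Z)*Z = Z*(2 + Z))
K = -1232
(2227 + M(-57)) + (-579/K + 788/(-733)) = (2227 - 57*(2 - 57)) + (-579/(-1232) + 788/(-733)) = (2227 - 57*(-55)) + (-579*(-1/1232) + 788*(-1/733)) = (2227 + 3135) + (579/1232 - 788/733) = 5362 - 546409/903056 = 4841639863/903056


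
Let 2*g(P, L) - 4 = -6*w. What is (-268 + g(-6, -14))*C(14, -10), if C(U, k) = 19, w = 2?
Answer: -5168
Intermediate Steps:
g(P, L) = -4 (g(P, L) = 2 + (-6*2)/2 = 2 + (½)*(-12) = 2 - 6 = -4)
(-268 + g(-6, -14))*C(14, -10) = (-268 - 4)*19 = -272*19 = -5168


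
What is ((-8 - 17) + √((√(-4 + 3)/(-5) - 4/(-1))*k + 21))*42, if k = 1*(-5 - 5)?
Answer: -1050 + 42*√(-19 + 2*I) ≈ -1040.4 + 183.33*I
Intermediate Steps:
k = -10 (k = 1*(-10) = -10)
((-8 - 17) + √((√(-4 + 3)/(-5) - 4/(-1))*k + 21))*42 = ((-8 - 17) + √((√(-4 + 3)/(-5) - 4/(-1))*(-10) + 21))*42 = (-25 + √((√(-1)*(-⅕) - 4*(-1))*(-10) + 21))*42 = (-25 + √((I*(-⅕) + 4)*(-10) + 21))*42 = (-25 + √((-I/5 + 4)*(-10) + 21))*42 = (-25 + √((4 - I/5)*(-10) + 21))*42 = (-25 + √((-40 + 2*I) + 21))*42 = (-25 + √(-19 + 2*I))*42 = -1050 + 42*√(-19 + 2*I)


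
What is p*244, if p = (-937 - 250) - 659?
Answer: -450424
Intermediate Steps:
p = -1846 (p = -1187 - 659 = -1846)
p*244 = -1846*244 = -450424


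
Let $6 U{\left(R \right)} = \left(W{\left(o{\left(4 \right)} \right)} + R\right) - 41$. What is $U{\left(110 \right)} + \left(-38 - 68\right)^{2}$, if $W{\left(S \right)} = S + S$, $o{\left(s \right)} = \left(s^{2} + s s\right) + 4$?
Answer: $\frac{22519}{2} \approx 11260.0$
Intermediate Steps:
$o{\left(s \right)} = 4 + 2 s^{2}$ ($o{\left(s \right)} = \left(s^{2} + s^{2}\right) + 4 = 2 s^{2} + 4 = 4 + 2 s^{2}$)
$W{\left(S \right)} = 2 S$
$U{\left(R \right)} = \frac{31}{6} + \frac{R}{6}$ ($U{\left(R \right)} = \frac{\left(2 \left(4 + 2 \cdot 4^{2}\right) + R\right) - 41}{6} = \frac{\left(2 \left(4 + 2 \cdot 16\right) + R\right) - 41}{6} = \frac{\left(2 \left(4 + 32\right) + R\right) - 41}{6} = \frac{\left(2 \cdot 36 + R\right) - 41}{6} = \frac{\left(72 + R\right) - 41}{6} = \frac{31 + R}{6} = \frac{31}{6} + \frac{R}{6}$)
$U{\left(110 \right)} + \left(-38 - 68\right)^{2} = \left(\frac{31}{6} + \frac{1}{6} \cdot 110\right) + \left(-38 - 68\right)^{2} = \left(\frac{31}{6} + \frac{55}{3}\right) + \left(-106\right)^{2} = \frac{47}{2} + 11236 = \frac{22519}{2}$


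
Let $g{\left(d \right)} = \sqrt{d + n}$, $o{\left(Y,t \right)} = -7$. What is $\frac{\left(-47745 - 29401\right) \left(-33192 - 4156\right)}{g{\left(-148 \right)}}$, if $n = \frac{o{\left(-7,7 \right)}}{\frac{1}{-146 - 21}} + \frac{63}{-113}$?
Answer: $\frac{1440624404 \sqrt{13030030}}{57655} \approx 9.0196 \cdot 10^{7}$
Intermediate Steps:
$n = \frac{132034}{113}$ ($n = - \frac{7}{\frac{1}{-146 - 21}} + \frac{63}{-113} = - \frac{7}{\frac{1}{-167}} + 63 \left(- \frac{1}{113}\right) = - \frac{7}{- \frac{1}{167}} - \frac{63}{113} = \left(-7\right) \left(-167\right) - \frac{63}{113} = 1169 - \frac{63}{113} = \frac{132034}{113} \approx 1168.4$)
$g{\left(d \right)} = \sqrt{\frac{132034}{113} + d}$ ($g{\left(d \right)} = \sqrt{d + \frac{132034}{113}} = \sqrt{\frac{132034}{113} + d}$)
$\frac{\left(-47745 - 29401\right) \left(-33192 - 4156\right)}{g{\left(-148 \right)}} = \frac{\left(-47745 - 29401\right) \left(-33192 - 4156\right)}{\frac{1}{113} \sqrt{14919842 + 12769 \left(-148\right)}} = \frac{\left(-77146\right) \left(-37348\right)}{\frac{1}{113} \sqrt{14919842 - 1889812}} = \frac{2881248808}{\frac{1}{113} \sqrt{13030030}} = 2881248808 \frac{\sqrt{13030030}}{115310} = \frac{1440624404 \sqrt{13030030}}{57655}$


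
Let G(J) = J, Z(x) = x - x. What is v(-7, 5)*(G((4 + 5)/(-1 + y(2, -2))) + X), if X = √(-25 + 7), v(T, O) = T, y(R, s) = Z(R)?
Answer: 63 - 21*I*√2 ≈ 63.0 - 29.698*I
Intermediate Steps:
Z(x) = 0
y(R, s) = 0
X = 3*I*√2 (X = √(-18) = 3*I*√2 ≈ 4.2426*I)
v(-7, 5)*(G((4 + 5)/(-1 + y(2, -2))) + X) = -7*((4 + 5)/(-1 + 0) + 3*I*√2) = -7*(9/(-1) + 3*I*√2) = -7*(9*(-1) + 3*I*√2) = -7*(-9 + 3*I*√2) = 63 - 21*I*√2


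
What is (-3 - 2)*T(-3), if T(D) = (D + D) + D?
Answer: 45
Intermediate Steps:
T(D) = 3*D (T(D) = 2*D + D = 3*D)
(-3 - 2)*T(-3) = (-3 - 2)*(3*(-3)) = -5*(-9) = 45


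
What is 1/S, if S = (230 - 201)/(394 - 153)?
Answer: 241/29 ≈ 8.3103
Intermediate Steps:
S = 29/241 ≈ 0.12033
1/S = 1/(29/241) = 241/29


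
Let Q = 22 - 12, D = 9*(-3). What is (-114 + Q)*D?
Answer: 2808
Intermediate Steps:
D = -27
Q = 10
(-114 + Q)*D = (-114 + 10)*(-27) = -104*(-27) = 2808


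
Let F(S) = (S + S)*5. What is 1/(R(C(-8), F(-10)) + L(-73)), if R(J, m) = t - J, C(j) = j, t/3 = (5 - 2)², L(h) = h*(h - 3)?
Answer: 1/5583 ≈ 0.00017912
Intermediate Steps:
F(S) = 10*S (F(S) = (2*S)*5 = 10*S)
L(h) = h*(-3 + h)
t = 27 (t = 3*(5 - 2)² = 3*3² = 3*9 = 27)
R(J, m) = 27 - J
1/(R(C(-8), F(-10)) + L(-73)) = 1/((27 - 1*(-8)) - 73*(-3 - 73)) = 1/((27 + 8) - 73*(-76)) = 1/(35 + 5548) = 1/5583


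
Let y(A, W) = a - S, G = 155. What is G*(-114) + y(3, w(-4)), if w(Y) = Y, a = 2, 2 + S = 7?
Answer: -17673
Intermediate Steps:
S = 5 (S = -2 + 7 = 5)
y(A, W) = -3 (y(A, W) = 2 - 1*5 = 2 - 5 = -3)
G*(-114) + y(3, w(-4)) = 155*(-114) - 3 = -17670 - 3 = -17673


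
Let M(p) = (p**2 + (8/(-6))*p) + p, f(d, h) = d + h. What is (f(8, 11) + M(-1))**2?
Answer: 3721/9 ≈ 413.44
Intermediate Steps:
M(p) = p**2 - p/3 (M(p) = (p**2 + (8*(-1/6))*p) + p = (p**2 - 4*p/3) + p = p**2 - p/3)
(f(8, 11) + M(-1))**2 = ((8 + 11) - (-1/3 - 1))**2 = (19 - 1*(-4/3))**2 = (19 + 4/3)**2 = (61/3)**2 = 3721/9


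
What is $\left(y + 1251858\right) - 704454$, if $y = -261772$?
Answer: $285632$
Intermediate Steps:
$\left(y + 1251858\right) - 704454 = \left(-261772 + 1251858\right) - 704454 = 990086 - 704454 = 285632$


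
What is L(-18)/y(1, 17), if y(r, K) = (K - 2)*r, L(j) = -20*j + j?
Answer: 114/5 ≈ 22.800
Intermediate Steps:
L(j) = -19*j
y(r, K) = r*(-2 + K) (y(r, K) = (-2 + K)*r = r*(-2 + K))
L(-18)/y(1, 17) = (-19*(-18))/((1*(-2 + 17))) = 342/((1*15)) = 342/15 = 342*(1/15) = 114/5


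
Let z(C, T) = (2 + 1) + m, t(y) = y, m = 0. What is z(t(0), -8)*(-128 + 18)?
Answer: -330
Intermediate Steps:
z(C, T) = 3 (z(C, T) = (2 + 1) + 0 = 3 + 0 = 3)
z(t(0), -8)*(-128 + 18) = 3*(-128 + 18) = 3*(-110) = -330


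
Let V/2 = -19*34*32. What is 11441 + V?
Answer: -29903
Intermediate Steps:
V = -41344 (V = 2*(-19*34*32) = 2*(-646*32) = 2*(-20672) = -41344)
11441 + V = 11441 - 41344 = -29903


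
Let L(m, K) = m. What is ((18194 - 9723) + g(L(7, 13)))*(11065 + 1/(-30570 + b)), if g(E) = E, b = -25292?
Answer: 2620181129931/27931 ≈ 9.3809e+7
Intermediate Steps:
((18194 - 9723) + g(L(7, 13)))*(11065 + 1/(-30570 + b)) = ((18194 - 9723) + 7)*(11065 + 1/(-30570 - 25292)) = (8471 + 7)*(11065 + 1/(-55862)) = 8478*(11065 - 1/55862) = 8478*(618113029/55862) = 2620181129931/27931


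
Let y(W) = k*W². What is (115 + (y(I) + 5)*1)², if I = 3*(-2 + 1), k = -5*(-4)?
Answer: 90000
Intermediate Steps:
k = 20
I = -3 (I = 3*(-1) = -3)
y(W) = 20*W²
(115 + (y(I) + 5)*1)² = (115 + (20*(-3)² + 5)*1)² = (115 + (20*9 + 5)*1)² = (115 + (180 + 5)*1)² = (115 + 185*1)² = (115 + 185)² = 300² = 90000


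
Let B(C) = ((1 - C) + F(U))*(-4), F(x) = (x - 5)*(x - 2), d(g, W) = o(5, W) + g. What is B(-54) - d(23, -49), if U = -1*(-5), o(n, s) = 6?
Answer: -249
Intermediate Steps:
U = 5
d(g, W) = 6 + g
F(x) = (-5 + x)*(-2 + x)
B(C) = -4 + 4*C (B(C) = ((1 - C) + (10 + 5² - 7*5))*(-4) = ((1 - C) + (10 + 25 - 35))*(-4) = ((1 - C) + 0)*(-4) = (1 - C)*(-4) = -4 + 4*C)
B(-54) - d(23, -49) = (-4 + 4*(-54)) - (6 + 23) = (-4 - 216) - 1*29 = -220 - 29 = -249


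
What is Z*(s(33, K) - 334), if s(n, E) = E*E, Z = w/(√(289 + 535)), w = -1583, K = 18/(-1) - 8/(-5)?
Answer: 1286979*√206/5150 ≈ 3586.7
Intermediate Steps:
K = -82/5 (K = 18*(-1) - 8*(-⅕) = -18 + 8/5 = -82/5 ≈ -16.400)
Z = -1583*√206/412 (Z = -1583/√(289 + 535) = -1583*√206/412 ≈ -55.146)
s(n, E) = E²
Z*(s(33, K) - 334) = (-1583*√206/412)*((-82/5)² - 334) = (-1583*√206/412)*(6724/25 - 334) = -1583*√206/412*(-1626/25) = 1286979*√206/5150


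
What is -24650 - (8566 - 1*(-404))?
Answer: -33620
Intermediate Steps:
-24650 - (8566 - 1*(-404)) = -24650 - (8566 + 404) = -24650 - 1*8970 = -24650 - 8970 = -33620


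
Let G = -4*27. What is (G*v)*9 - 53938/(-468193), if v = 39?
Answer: -17748206306/468193 ≈ -37908.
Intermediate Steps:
G = -108
(G*v)*9 - 53938/(-468193) = -108*39*9 - 53938/(-468193) = -4212*9 - 53938*(-1/468193) = -37908 + 53938/468193 = -17748206306/468193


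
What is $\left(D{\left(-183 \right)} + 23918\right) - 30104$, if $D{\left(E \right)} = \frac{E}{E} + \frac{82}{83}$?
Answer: $- \frac{513273}{83} \approx -6184.0$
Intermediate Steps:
$D{\left(E \right)} = \frac{165}{83}$ ($D{\left(E \right)} = 1 + 82 \cdot \frac{1}{83} = 1 + \frac{82}{83} = \frac{165}{83}$)
$\left(D{\left(-183 \right)} + 23918\right) - 30104 = \left(\frac{165}{83} + 23918\right) - 30104 = \frac{1985359}{83} - 30104 = - \frac{513273}{83}$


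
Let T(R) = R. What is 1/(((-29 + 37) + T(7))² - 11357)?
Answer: -1/11132 ≈ -8.9831e-5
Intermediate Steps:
1/(((-29 + 37) + T(7))² - 11357) = 1/(((-29 + 37) + 7)² - 11357) = 1/((8 + 7)² - 11357) = 1/(15² - 11357) = 1/(225 - 11357) = 1/(-11132) = -1/11132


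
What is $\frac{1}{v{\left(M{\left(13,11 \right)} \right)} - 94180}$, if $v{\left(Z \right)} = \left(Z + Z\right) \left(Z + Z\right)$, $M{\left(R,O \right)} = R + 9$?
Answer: $- \frac{1}{92244} \approx -1.0841 \cdot 10^{-5}$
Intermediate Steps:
$M{\left(R,O \right)} = 9 + R$
$v{\left(Z \right)} = 4 Z^{2}$ ($v{\left(Z \right)} = 2 Z 2 Z = 4 Z^{2}$)
$\frac{1}{v{\left(M{\left(13,11 \right)} \right)} - 94180} = \frac{1}{4 \left(9 + 13\right)^{2} - 94180} = \frac{1}{4 \cdot 22^{2} - 94180} = \frac{1}{4 \cdot 484 - 94180} = \frac{1}{1936 - 94180} = \frac{1}{-92244} = - \frac{1}{92244}$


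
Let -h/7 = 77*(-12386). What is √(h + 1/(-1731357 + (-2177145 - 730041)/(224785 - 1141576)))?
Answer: √1868915549465423922677378835407/529096536067 ≈ 2583.8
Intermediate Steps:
h = 6676054 (h = -539*(-12386) = -7*(-953722) = 6676054)
√(h + 1/(-1731357 + (-2177145 - 730041)/(224785 - 1141576))) = √(6676054 + 1/(-1731357 + (-2177145 - 730041)/(224785 - 1141576))) = √(6676054 + 1/(-1731357 - 2907186/(-916791))) = √(6676054 + 1/(-1731357 - 2907186*(-1/916791))) = √(6676054 + 1/(-1731357 + 969062/305597)) = √(6676054 + 1/(-529096536067/305597)) = √(6676054 - 305597/529096536067) = √(3532277045995934021/529096536067) = √1868915549465423922677378835407/529096536067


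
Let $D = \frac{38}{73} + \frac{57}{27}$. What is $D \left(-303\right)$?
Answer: $- \frac{174629}{219} \approx -797.39$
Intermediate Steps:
$D = \frac{1729}{657}$ ($D = 38 \cdot \frac{1}{73} + 57 \cdot \frac{1}{27} = \frac{38}{73} + \frac{19}{9} = \frac{1729}{657} \approx 2.6317$)
$D \left(-303\right) = \frac{1729}{657} \left(-303\right) = - \frac{174629}{219}$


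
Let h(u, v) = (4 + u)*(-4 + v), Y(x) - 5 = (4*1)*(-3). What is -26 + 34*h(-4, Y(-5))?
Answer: -26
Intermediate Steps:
Y(x) = -7 (Y(x) = 5 + (4*1)*(-3) = 5 + 4*(-3) = 5 - 12 = -7)
h(u, v) = (-4 + v)*(4 + u)
-26 + 34*h(-4, Y(-5)) = -26 + 34*(-16 - 4*(-4) + 4*(-7) - 4*(-7)) = -26 + 34*(-16 + 16 - 28 + 28) = -26 + 34*0 = -26 + 0 = -26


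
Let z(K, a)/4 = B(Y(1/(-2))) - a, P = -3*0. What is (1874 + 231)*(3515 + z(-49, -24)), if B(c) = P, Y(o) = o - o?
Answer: 7601155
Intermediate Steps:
P = 0
Y(o) = 0
B(c) = 0
z(K, a) = -4*a (z(K, a) = 4*(0 - a) = 4*(-a) = -4*a)
(1874 + 231)*(3515 + z(-49, -24)) = (1874 + 231)*(3515 - 4*(-24)) = 2105*(3515 + 96) = 2105*3611 = 7601155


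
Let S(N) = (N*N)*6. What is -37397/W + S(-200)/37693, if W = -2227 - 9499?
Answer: 4223845121/441988118 ≈ 9.5565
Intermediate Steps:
W = -11726
S(N) = 6*N² (S(N) = N²*6 = 6*N²)
-37397/W + S(-200)/37693 = -37397/(-11726) + (6*(-200)²)/37693 = -37397*(-1/11726) + (6*40000)*(1/37693) = 37397/11726 + 240000*(1/37693) = 37397/11726 + 240000/37693 = 4223845121/441988118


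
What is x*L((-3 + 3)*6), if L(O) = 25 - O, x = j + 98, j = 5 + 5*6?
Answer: 3325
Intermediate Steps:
j = 35 (j = 5 + 30 = 35)
x = 133 (x = 35 + 98 = 133)
x*L((-3 + 3)*6) = 133*(25 - (-3 + 3)*6) = 133*(25 - 0*6) = 133*(25 - 1*0) = 133*(25 + 0) = 133*25 = 3325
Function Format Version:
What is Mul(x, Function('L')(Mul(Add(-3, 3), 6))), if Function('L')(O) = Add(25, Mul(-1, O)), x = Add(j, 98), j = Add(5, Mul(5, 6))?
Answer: 3325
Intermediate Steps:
j = 35 (j = Add(5, 30) = 35)
x = 133 (x = Add(35, 98) = 133)
Mul(x, Function('L')(Mul(Add(-3, 3), 6))) = Mul(133, Add(25, Mul(-1, Mul(Add(-3, 3), 6)))) = Mul(133, Add(25, Mul(-1, Mul(0, 6)))) = Mul(133, Add(25, Mul(-1, 0))) = Mul(133, Add(25, 0)) = Mul(133, 25) = 3325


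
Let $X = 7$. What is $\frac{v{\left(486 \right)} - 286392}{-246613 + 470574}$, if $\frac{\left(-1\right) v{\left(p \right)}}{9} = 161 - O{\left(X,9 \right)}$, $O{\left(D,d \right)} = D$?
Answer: $- \frac{287778}{223961} \approx -1.2849$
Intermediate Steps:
$v{\left(p \right)} = -1386$ ($v{\left(p \right)} = - 9 \left(161 - 7\right) = \left(-9\right) 154 = -1386$)
$\frac{v{\left(486 \right)} - 286392}{-246613 + 470574} = \frac{-1386 - 286392}{-246613 + 470574} = - \frac{287778}{223961}$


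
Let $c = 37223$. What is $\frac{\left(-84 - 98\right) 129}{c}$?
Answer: $- \frac{23478}{37223} \approx -0.63074$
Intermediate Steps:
$\frac{\left(-84 - 98\right) 129}{c} = \frac{\left(-84 - 98\right) 129}{37223} = \left(-182\right) 129 \cdot \frac{1}{37223} = \left(-23478\right) \frac{1}{37223} = - \frac{23478}{37223}$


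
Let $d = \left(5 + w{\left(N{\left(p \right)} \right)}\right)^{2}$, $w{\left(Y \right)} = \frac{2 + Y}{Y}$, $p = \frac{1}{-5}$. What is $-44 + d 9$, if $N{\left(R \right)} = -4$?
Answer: $\frac{913}{4} \approx 228.25$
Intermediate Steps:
$p = - \frac{1}{5} \approx -0.2$
$w{\left(Y \right)} = \frac{2 + Y}{Y}$
$d = \frac{121}{4}$ ($d = \left(5 + \frac{2 - 4}{-4}\right)^{2} = \left(5 - - \frac{1}{2}\right)^{2} = \left(5 + \frac{1}{2}\right)^{2} = \left(\frac{11}{2}\right)^{2} = \frac{121}{4} \approx 30.25$)
$-44 + d 9 = -44 + \frac{121}{4} \cdot 9 = -44 + \frac{1089}{4} = \frac{913}{4}$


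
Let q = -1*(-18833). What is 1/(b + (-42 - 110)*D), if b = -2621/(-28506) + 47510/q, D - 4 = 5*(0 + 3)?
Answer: -536853498/1549029220871 ≈ -0.00034657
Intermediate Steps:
D = 19 (D = 4 + 5*(0 + 3) = 4 + 5*3 = 4 + 15 = 19)
q = 18833
b = 1403681353/536853498 (b = -2621/(-28506) + 47510/18833 = -2621*(-1/28506) + 47510*(1/18833) = 2621/28506 + 47510/18833 = 1403681353/536853498 ≈ 2.6146)
1/(b + (-42 - 110)*D) = 1/(1403681353/536853498 + (-42 - 110)*19) = 1/(1403681353/536853498 - 152*19) = 1/(1403681353/536853498 - 2888) = 1/(-1549029220871/536853498) = -536853498/1549029220871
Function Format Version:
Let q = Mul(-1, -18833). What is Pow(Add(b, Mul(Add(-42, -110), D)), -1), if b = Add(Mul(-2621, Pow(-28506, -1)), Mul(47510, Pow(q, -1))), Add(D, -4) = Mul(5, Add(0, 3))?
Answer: Rational(-536853498, 1549029220871) ≈ -0.00034657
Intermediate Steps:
D = 19 (D = Add(4, Mul(5, Add(0, 3))) = Add(4, Mul(5, 3)) = Add(4, 15) = 19)
q = 18833
b = Rational(1403681353, 536853498) (b = Add(Mul(-2621, Pow(-28506, -1)), Mul(47510, Pow(18833, -1))) = Add(Mul(-2621, Rational(-1, 28506)), Mul(47510, Rational(1, 18833))) = Add(Rational(2621, 28506), Rational(47510, 18833)) = Rational(1403681353, 536853498) ≈ 2.6146)
Pow(Add(b, Mul(Add(-42, -110), D)), -1) = Pow(Add(Rational(1403681353, 536853498), Mul(Add(-42, -110), 19)), -1) = Pow(Add(Rational(1403681353, 536853498), Mul(-152, 19)), -1) = Pow(Add(Rational(1403681353, 536853498), -2888), -1) = Pow(Rational(-1549029220871, 536853498), -1) = Rational(-536853498, 1549029220871)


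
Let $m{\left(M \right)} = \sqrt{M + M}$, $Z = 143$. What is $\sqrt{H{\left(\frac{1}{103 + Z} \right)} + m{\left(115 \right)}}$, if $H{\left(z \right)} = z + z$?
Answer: $\frac{\sqrt{123 + 15129 \sqrt{230}}}{123} \approx 3.8954$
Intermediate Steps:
$m{\left(M \right)} = \sqrt{2} \sqrt{M}$ ($m{\left(M \right)} = \sqrt{2 M} = \sqrt{2} \sqrt{M}$)
$H{\left(z \right)} = 2 z$
$\sqrt{H{\left(\frac{1}{103 + Z} \right)} + m{\left(115 \right)}} = \sqrt{\frac{2}{103 + 143} + \sqrt{2} \sqrt{115}} = \sqrt{\frac{2}{246} + \sqrt{230}} = \sqrt{2 \cdot \frac{1}{246} + \sqrt{230}} = \sqrt{\frac{1}{123} + \sqrt{230}}$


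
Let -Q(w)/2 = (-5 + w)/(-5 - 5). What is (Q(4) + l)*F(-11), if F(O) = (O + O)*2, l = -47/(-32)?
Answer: -2233/40 ≈ -55.825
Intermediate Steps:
Q(w) = -1 + w/5 (Q(w) = -2*(-5 + w)/(-5 - 5) = -2*(-5 + w)/(-10) = -2*(-5 + w)*(-1)/10 = -2*(½ - w/10) = -1 + w/5)
l = 47/32 (l = -47*(-1/32) = 47/32 ≈ 1.4688)
F(O) = 4*O (F(O) = (2*O)*2 = 4*O)
(Q(4) + l)*F(-11) = ((-1 + (⅕)*4) + 47/32)*(4*(-11)) = ((-1 + ⅘) + 47/32)*(-44) = (-⅕ + 47/32)*(-44) = (203/160)*(-44) = -2233/40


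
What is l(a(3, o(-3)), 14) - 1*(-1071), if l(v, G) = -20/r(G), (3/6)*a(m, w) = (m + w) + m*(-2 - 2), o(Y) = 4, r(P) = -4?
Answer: 1076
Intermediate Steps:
a(m, w) = -6*m + 2*w (a(m, w) = 2*((m + w) + m*(-2 - 2)) = 2*((m + w) + m*(-4)) = 2*((m + w) - 4*m) = 2*(w - 3*m) = -6*m + 2*w)
l(v, G) = 5 (l(v, G) = -20/(-4) = -20*(-¼) = 5)
l(a(3, o(-3)), 14) - 1*(-1071) = 5 - 1*(-1071) = 5 + 1071 = 1076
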